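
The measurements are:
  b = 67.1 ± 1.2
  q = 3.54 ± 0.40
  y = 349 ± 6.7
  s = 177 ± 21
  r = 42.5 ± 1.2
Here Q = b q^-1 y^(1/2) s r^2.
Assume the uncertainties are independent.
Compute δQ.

Q is a product of powers, so relative uncertainties combine in quadrature:
  (1·δb/b)² = (1×0.0179)² = 0.000320;  (-1·δq/q)² = (-1×0.113)² = 0.0128;  (½·δy/y)² = (0.5×0.0192)² = 9.21e-05;  (1·δs/s)² = (1×0.119)² = 0.0141;  (2·δr/r)² = (2×0.0282)² = 0.00319
δQ/Q = √(0.0304) = 0.174
Q = 1.13e+08, so δQ = 0.174 × 1.13e+08 = 1.98e+07.

1.98e+07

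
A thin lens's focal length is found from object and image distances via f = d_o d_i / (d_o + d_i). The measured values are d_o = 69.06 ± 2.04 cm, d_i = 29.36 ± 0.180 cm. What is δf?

∂f/∂d_o = (d_i/(d_o+d_i))² = 0.0890;  ∂f/∂d_i = (d_o/(d_o+d_i))² = 0.492
δf = √((∂f/∂d_o · δd_o)² + (∂f/∂d_i · δd_i)²) = √(0.0330 + 0.00785) = 0.202 cm

0.202 cm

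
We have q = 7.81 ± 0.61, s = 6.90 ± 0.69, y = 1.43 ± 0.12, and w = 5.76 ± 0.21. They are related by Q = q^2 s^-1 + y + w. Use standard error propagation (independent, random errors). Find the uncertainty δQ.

Let p = q^2·s^-1 = 8.84. δp/p = √((2·δq/q)² + (-1·δs/s)²) = √(0.0244 + 0.0100) = 0.185, so δp = 1.64.
Q = p + y + w: δQ = √(δp² + δy² + δw²) = √(2.69 + 0.0144 + 0.0441) = 1.66

1.66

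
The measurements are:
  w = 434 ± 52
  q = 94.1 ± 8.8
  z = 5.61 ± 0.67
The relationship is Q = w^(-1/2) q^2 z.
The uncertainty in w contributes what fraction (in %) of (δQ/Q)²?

6.79%

(δQ/Q)² = (−½·δw/w)² + (2·δq/q)² + (1·δz/z)²
  w term: (-0.5×0.120)² = 0.00359
  q term: (2×0.0935)² = 0.0350
  z term: (1×0.119)² = 0.0143
Total = 0.0528. Share from w = 0.00359/0.0528 = 0.0679.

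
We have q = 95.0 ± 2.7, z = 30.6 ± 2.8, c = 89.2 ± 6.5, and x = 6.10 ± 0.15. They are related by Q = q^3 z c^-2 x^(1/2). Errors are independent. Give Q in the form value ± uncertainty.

Since Q is a product/quotient, work with relative uncertainties:
  (3·δq/q)² = (3×0.0284)² = 0.00727;  (1·δz/z)² = (1×0.0915)² = 0.00837;  (-2·δc/c)² = (-2×0.0729)² = 0.0212;  (½·δx/x)² = (0.5×0.0246)² = 0.000151
δQ/Q = √(0.0370) = 0.192
Q = 8140, so δQ = 0.192 × 8140 = 1570.

8140 ± 1570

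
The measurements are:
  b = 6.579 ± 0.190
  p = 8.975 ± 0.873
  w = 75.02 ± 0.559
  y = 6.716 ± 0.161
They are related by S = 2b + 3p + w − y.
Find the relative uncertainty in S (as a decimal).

For a sum/difference, combine absolute errors in quadrature:
  (2·δb)² = 0.144;  (3·δp)² = 6.86;  (δw)² = 0.312;  (δy)² = 0.0259
δS = √(7.34) = 2.71
S = 108.4, so δS/S = 2.71/108.4 = 0.0250.

0.0250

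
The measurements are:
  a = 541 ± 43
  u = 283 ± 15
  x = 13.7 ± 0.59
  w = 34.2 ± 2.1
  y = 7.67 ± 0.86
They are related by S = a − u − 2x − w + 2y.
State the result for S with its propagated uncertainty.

Each term contributes (cᵢ δxᵢ)² to (δS)²:
  (δa)² = 1850;  (δu)² = 225;  (2·δx)² = 1.39;  (δw)² = 4.41;  (2·δy)² = 2.96
δS = √(2080) = 45.6
S = 212.

212 ± 45.6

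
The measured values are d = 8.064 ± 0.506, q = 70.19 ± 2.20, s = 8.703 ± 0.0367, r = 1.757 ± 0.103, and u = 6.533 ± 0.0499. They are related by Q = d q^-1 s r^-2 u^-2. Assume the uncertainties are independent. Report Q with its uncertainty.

Relative error in a monomial: (δQ/Q)² = Σ (nᵢ · δxᵢ/xᵢ)².
  (1·δd/d)² = (1×0.0627)² = 0.00394;  (-1·δq/q)² = (-1×0.0313)² = 0.000982;  (1·δs/s)² = (1×0.00422)² = 1.78e-05;  (-2·δr/r)² = (-2×0.0586)² = 0.0137;  (-2·δu/u)² = (-2×0.00764)² = 0.000233
δQ/Q = √(0.0189) = 0.138
Q = 0.007589, so δQ = 0.138 × 0.007589 = 0.00104.

0.007589 ± 0.00104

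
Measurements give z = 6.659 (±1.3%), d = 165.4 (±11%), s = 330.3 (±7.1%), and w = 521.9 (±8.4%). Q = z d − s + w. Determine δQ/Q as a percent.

Let p = z·d = 1101. δp/p = √((1·δz/z)² + (1·δd/d)²) = √(0.000169 + 0.0121) = 0.111, so δp = 122.
Q = p − s + w: δQ = √(δp² + δs² + δw²) = √(14900 + 550 + 1920) = 132
Q = 1293, so δQ/Q = 132/1293 = 0.102.

10.2%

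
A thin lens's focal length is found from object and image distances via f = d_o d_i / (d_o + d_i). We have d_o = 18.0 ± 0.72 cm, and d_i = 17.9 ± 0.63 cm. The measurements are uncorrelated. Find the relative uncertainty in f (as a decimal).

∂f/∂d_o = (d_i/(d_o+d_i))² = 0.249;  ∂f/∂d_i = (d_o/(d_o+d_i))² = 0.251
δf = √((∂f/∂d_o · δd_o)² + (∂f/∂d_i · δd_i)²) = √(0.0320 + 0.0251) = 0.239 cm
f = 8.97 cm, so δf/f = 0.239/8.97 = 0.0266.

0.0266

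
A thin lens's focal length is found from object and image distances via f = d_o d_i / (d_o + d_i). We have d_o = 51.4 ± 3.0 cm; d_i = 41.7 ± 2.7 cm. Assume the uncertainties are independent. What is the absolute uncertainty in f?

∂f/∂d_o = (d_i/(d_o+d_i))² = 0.201;  ∂f/∂d_i = (d_o/(d_o+d_i))² = 0.305
δf = √((∂f/∂d_o · δd_o)² + (∂f/∂d_i · δd_i)²) = √(0.362 + 0.677) = 1.02 cm

1.02 cm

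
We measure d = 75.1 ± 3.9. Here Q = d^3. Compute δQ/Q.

Q ∝ d^3, so δQ/Q = |3| · δd/d = 3 × 0.0519 = 0.156.

0.156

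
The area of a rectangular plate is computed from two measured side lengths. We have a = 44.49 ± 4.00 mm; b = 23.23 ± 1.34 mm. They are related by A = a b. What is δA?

Products/powers → add relative errors in quadrature, weighted by exponent:
  (1·δa/a)² = (1×0.0899)² = 0.00808;  (1·δb/b)² = (1×0.0577)² = 0.00333
δA/A = √(0.0114) = 0.107
A = 1034 mm^2, so δA = 0.107 × 1034 = 110 mm^2.

110 mm^2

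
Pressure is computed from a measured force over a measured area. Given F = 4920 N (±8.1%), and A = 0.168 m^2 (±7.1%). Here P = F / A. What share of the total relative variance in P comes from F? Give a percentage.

(δP/P)² = (1·δF/F)² + (-1·δA/A)²
  F term: (1×0.0810)² = 0.00656
  A term: (-1×0.0710)² = 0.00504
Total = 0.0116. Share from F = 0.00656/0.0116 = 0.566.

56.6%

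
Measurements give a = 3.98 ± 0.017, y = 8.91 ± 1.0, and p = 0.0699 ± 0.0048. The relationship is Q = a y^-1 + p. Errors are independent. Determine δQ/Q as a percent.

Let w = a·y^-1 = 0.447. δw/w = √((1·δa/a)² + (-1·δy/y)²) = √(1.82e-05 + 0.0126) = 0.112, so δw = 0.0502.
Q = w + p: δQ = √(δw² + δp²) = √(0.00252 + 2.3e-05) = 0.0504
Q = 0.517, so δQ/Q = 0.0504/0.517 = 0.0976.

9.76%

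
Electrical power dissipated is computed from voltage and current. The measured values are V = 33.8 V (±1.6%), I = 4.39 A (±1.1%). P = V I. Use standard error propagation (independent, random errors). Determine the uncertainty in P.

Each factor contributes (exponent × relative error)² to (δP/P)²:
  (1·δV/V)² = (1×0.0160)² = 0.000256;  (1·δI/I)² = (1×0.0110)² = 0.000121
δP/P = √(0.000377) = 0.0194
P = 148 W, so δP = 0.0194 × 148 = 2.88 W.

2.88 W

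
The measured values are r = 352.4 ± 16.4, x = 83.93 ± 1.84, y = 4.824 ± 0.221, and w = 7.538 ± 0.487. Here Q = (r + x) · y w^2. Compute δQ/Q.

0.142

Let u = r + x = 436.3. δu = √(δr² + δx²) = √(269 + 3.39) = 16.5, so δu/u = 0.0378.
Q is then a monomial in u, y, w:
δQ/Q = √((δu/u)² + (1·δy/y)² + (2·δw/w)²) = √(0.00143 + 0.00210 + 0.0167) = 0.142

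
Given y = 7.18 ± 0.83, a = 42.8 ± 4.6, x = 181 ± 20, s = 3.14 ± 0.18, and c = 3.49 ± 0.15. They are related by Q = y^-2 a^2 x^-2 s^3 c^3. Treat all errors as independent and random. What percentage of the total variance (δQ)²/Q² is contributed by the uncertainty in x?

(δQ/Q)² = (-2·δy/y)² + (2·δa/a)² + (-2·δx/x)² + (3·δs/s)² + (3·δc/c)²
  y term: (-2×0.116)² = 0.0535
  a term: (2×0.107)² = 0.0462
  x term: (-2×0.110)² = 0.0488
  s term: (3×0.0573)² = 0.0296
  c term: (3×0.0430)² = 0.0166
Total = 0.195. Share from x = 0.0488/0.195 = 0.251.

25.1%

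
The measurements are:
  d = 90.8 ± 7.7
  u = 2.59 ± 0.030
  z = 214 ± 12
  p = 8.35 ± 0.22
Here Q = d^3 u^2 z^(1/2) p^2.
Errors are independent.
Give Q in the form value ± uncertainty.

(5.12 ± 1.34) × 10^9

Relative error in a monomial: (δQ/Q)² = Σ (nᵢ · δxᵢ/xᵢ)².
  (3·δd/d)² = (3×0.0848)² = 0.0647;  (2·δu/u)² = (2×0.0116)² = 0.000537;  (½·δz/z)² = (0.5×0.0561)² = 0.000786;  (2·δp/p)² = (2×0.0263)² = 0.00278
δQ/Q = √(0.0688) = 0.262
Q = 5.12e+09, so δQ = 0.262 × 5.12e+09 = 1.34e+09.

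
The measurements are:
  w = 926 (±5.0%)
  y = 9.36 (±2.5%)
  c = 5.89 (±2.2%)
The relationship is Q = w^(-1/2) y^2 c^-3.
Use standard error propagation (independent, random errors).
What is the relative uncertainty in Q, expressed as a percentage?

8.65%

Products/powers → add relative errors in quadrature, weighted by exponent:
  (−½·δw/w)² = (-0.5×0.0500)² = 0.000625;  (2·δy/y)² = (2×0.0250)² = 0.00250;  (-3·δc/c)² = (-3×0.0220)² = 0.00436
δQ/Q = √(0.00748) = 0.0865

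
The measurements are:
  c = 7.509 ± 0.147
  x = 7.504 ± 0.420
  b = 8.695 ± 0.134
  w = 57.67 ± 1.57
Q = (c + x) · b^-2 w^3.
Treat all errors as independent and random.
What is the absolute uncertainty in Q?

3510

Let u = c + x = 15.01. δu = √(δc² + δx²) = √(0.0216 + 0.176) = 0.445, so δu/u = 0.0296.
Q is then a monomial in u, b, w:
δQ/Q = √((δu/u)² + (-2·δb/b)² + (3·δw/w)²) = √(0.000879 + 0.000950 + 0.00667) = 0.0922
Q = 38090, so δQ = 0.0922 × 38090 = 3510.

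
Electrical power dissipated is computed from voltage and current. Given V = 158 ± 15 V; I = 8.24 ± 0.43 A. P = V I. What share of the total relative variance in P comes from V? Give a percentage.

76.8%

(δP/P)² = (1·δV/V)² + (1·δI/I)²
  V term: (1×0.0949)² = 0.00901
  I term: (1×0.0522)² = 0.00272
Total = 0.0117. Share from V = 0.00901/0.0117 = 0.768.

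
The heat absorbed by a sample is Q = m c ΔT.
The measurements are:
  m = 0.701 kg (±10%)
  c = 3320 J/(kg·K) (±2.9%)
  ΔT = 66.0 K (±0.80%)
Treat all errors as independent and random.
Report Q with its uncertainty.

Q is a product of powers, so relative uncertainties combine in quadrature:
  (1·δm/m)² = (1×0.100)² = 0.0100;  (1·δc/c)² = (1×0.0290)² = 0.000841;  (1·δΔT/ΔT)² = (1×0.00800)² = 6.4e-05
δQ/Q = √(0.0109) = 0.104
Q = 1.54e+05 J, so δQ = 0.104 × 1.54e+05 = 16000 J.

(1.54 ± 0.160) × 10^5 J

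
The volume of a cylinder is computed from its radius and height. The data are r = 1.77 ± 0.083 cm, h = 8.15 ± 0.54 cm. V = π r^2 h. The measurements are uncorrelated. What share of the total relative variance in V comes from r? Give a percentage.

66.7%

(δV/V)² = (2·δr/r)² + (1·δh/h)²
  r term: (2×0.0469)² = 0.00880
  h term: (1×0.0663)² = 0.00439
Total = 0.0132. Share from r = 0.00880/0.0132 = 0.667.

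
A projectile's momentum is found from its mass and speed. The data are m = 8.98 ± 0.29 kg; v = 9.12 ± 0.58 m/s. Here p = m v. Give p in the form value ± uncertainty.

Products/powers → add relative errors in quadrature, weighted by exponent:
  (1·δm/m)² = (1×0.0323)² = 0.00104;  (1·δv/v)² = (1×0.0636)² = 0.00404
δp/p = √(0.00509) = 0.0713
p = 81.9 kg·m/s, so δp = 0.0713 × 81.9 = 5.84 kg·m/s.

81.9 ± 5.84 kg·m/s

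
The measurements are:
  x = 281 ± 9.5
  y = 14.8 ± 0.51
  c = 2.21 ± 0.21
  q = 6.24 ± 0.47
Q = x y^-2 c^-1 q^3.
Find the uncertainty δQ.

Products/powers → add relative errors in quadrature, weighted by exponent:
  (1·δx/x)² = (1×0.0338)² = 0.00114;  (-2·δy/y)² = (-2×0.0345)² = 0.00475;  (-1·δc/c)² = (-1×0.0950)² = 0.00903;  (3·δq/q)² = (3×0.0753)² = 0.0511
δQ/Q = √(0.0660) = 0.257
Q = 141, so δQ = 0.257 × 141 = 36.2.

36.2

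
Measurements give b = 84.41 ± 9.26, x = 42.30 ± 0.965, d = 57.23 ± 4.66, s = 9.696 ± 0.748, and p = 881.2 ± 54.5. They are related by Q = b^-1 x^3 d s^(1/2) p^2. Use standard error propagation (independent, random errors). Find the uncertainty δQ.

Q is a product of powers, so relative uncertainties combine in quadrature:
  (-1·δb/b)² = (-1×0.110)² = 0.0120;  (3·δx/x)² = (3×0.0228)² = 0.00468;  (1·δd/d)² = (1×0.0814)² = 0.00663;  (½·δs/s)² = (0.5×0.0771)² = 0.00149;  (2·δp/p)² = (2×0.0618)² = 0.0153
δQ/Q = √(0.0401) = 0.200
Q = 1.241e+11, so δQ = 0.200 × 1.241e+11 = 2.49e+10.

2.49e+10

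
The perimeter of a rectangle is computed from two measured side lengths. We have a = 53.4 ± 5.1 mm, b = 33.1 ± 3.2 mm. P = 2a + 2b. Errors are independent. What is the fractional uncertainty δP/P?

Sums and differences: (δP)² = Σ (cᵢ δxᵢ)².
  (2·δa)² = 104;  (2·δb)² = 41.0
δP = √(145) = 12.0 mm
P = 173 mm, so δP/P = 12.0/173 = 0.0696.

0.0696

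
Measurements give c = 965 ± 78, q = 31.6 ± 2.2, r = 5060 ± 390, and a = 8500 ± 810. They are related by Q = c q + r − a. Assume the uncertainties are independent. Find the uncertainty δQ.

3370

Let p = c·q = 30500. δp/p = √((1·δc/c)² + (1·δq/q)²) = √(0.00653 + 0.00485) = 0.107, so δp = 3250.
Q = p + r − a: δQ = √(δp² + δr² + δa²) = √(1.06e+07 + 1.52e+05 + 6.56e+05) = 3370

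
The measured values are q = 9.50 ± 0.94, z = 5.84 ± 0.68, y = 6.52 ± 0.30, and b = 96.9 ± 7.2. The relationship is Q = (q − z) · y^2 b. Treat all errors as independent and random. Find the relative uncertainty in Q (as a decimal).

0.338

Let u = q − z = 3.66. δu = √(δq² + δz²) = √(0.884 + 0.462) = 1.16, so δu/u = 0.317.
Q is then a monomial in u, y, b:
δQ/Q = √((δu/u)² + (2·δy/y)² + (1·δb/b)²) = √(0.100 + 0.00847 + 0.00552) = 0.338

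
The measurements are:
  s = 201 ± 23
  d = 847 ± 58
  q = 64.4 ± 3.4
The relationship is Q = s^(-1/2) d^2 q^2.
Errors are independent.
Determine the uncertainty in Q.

3.82e+07

Q is a product of powers, so relative uncertainties combine in quadrature:
  (−½·δs/s)² = (-0.5×0.114)² = 0.00327;  (2·δd/d)² = (2×0.0685)² = 0.0188;  (2·δq/q)² = (2×0.0528)² = 0.0111
δQ/Q = √(0.0332) = 0.182
Q = 2.1e+08, so δQ = 0.182 × 2.1e+08 = 3.82e+07.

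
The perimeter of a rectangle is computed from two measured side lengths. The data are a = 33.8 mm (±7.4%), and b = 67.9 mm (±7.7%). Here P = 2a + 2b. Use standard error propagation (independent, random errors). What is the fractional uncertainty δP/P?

Sums and differences: (δP)² = Σ (cᵢ δxᵢ)².
  (2·δa)² = 25.0;  (2·δb)² = 109
δP = √(134) = 11.6 mm
P = 203 mm, so δP/P = 11.6/203 = 0.0570.

0.0570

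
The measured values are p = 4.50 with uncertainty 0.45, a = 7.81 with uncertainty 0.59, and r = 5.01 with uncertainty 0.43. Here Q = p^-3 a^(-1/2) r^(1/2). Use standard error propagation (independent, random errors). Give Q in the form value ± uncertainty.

0.00879 ± 0.00268

Since Q is a product/quotient, work with relative uncertainties:
  (-3·δp/p)² = (-3×0.100)² = 0.0900;  (−½·δa/a)² = (-0.5×0.0755)² = 0.00143;  (½·δr/r)² = (0.5×0.0858)² = 0.00184
δQ/Q = √(0.0933) = 0.305
Q = 0.00879, so δQ = 0.305 × 0.00879 = 0.00268.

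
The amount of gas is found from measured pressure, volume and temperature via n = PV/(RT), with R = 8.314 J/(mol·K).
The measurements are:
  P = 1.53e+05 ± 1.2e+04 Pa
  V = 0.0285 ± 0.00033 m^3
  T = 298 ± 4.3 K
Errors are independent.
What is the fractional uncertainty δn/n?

Relative error in a monomial: (δn/n)² = Σ (nᵢ · δxᵢ/xᵢ)².
  (1·δP/P)² = (1×0.0784)² = 0.00615;  (1·δV/V)² = (1×0.0116)² = 0.000134;  (-1·δT/T)² = (-1×0.0144)² = 0.000208
δn/n = √(0.00649) = 0.0806

0.0806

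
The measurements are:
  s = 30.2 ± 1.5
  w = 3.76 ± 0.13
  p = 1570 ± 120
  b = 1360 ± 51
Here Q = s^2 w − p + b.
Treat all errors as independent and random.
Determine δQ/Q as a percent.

11.9%

Let h = s^2·w = 3430. δh/h = √((2·δs/s)² + (1·δw/w)²) = √(0.00987 + 0.00120) = 0.105, so δh = 361.
Q = h − p + b: δQ = √(δh² + δp² + δb²) = √(1.3e+05 + 14400 + 2600) = 384
Q = 3220, so δQ/Q = 384/3220 = 0.119.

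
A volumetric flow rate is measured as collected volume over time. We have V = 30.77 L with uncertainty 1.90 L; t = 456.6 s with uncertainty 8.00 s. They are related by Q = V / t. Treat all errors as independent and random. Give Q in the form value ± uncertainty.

0.06739 ± 0.00433 L/s

Q is a product of powers, so relative uncertainties combine in quadrature:
  (1·δV/V)² = (1×0.0617)² = 0.00381;  (-1·δt/t)² = (-1×0.0175)² = 0.000307
δQ/Q = √(0.00412) = 0.0642
Q = 0.06739 L/s, so δQ = 0.0642 × 0.06739 = 0.00433 L/s.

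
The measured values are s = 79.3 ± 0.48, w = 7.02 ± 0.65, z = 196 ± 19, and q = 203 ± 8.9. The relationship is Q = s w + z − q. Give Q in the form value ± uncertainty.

550 ± 55.8

Let p = s·w = 557. δp/p = √((1·δs/s)² + (1·δw/w)²) = √(3.66e-05 + 0.00857) = 0.0928, so δp = 51.7.
Q = p + z − q: δQ = √(δp² + δz² + δq²) = √(2670 + 361 + 79.2) = 55.8
Q = 550.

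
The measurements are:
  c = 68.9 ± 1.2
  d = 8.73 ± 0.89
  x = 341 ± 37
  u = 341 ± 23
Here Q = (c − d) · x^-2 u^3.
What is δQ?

Let w = c − d = 60.2. δw = √(δc² + δd²) = √(1.44 + 0.792) = 1.49, so δw/w = 0.0248.
Q is then a monomial in w, x, u:
δQ/Q = √((δw/w)² + (-2·δx/x)² + (3·δu/u)²) = √(0.000617 + 0.0471 + 0.0409) = 0.298
Q = 20500, so δQ = 0.298 × 20500 = 6110.

6110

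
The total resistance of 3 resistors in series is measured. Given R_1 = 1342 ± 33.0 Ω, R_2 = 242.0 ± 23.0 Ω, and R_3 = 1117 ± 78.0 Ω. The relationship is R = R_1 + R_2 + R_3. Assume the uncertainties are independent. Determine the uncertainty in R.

87.8 Ω

Sums and differences: (δR)² = Σ (cᵢ δxᵢ)².
  (δR_1)² = 1090;  (δR_2)² = 529;  (δR_3)² = 6080
δR = √(7700) = 87.8 Ω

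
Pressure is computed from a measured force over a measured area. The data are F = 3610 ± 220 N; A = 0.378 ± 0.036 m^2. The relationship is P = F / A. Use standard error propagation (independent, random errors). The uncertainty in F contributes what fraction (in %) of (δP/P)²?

29.1%

(δP/P)² = (1·δF/F)² + (-1·δA/A)²
  F term: (1×0.0609)² = 0.00371
  A term: (-1×0.0952)² = 0.00907
Total = 0.0128. Share from F = 0.00371/0.0128 = 0.291.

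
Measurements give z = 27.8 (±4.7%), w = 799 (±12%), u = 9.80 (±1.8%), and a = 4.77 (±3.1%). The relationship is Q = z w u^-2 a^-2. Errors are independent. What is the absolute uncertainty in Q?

Q is a product of powers, so relative uncertainties combine in quadrature:
  (1·δz/z)² = (1×0.0470)² = 0.00221;  (1·δw/w)² = (1×0.120)² = 0.0144;  (-2·δu/u)² = (-2×0.0180)² = 0.00130;  (-2·δa/a)² = (-2×0.0310)² = 0.00384
δQ/Q = √(0.0217) = 0.147
Q = 10.2, so δQ = 0.147 × 10.2 = 1.50.

1.50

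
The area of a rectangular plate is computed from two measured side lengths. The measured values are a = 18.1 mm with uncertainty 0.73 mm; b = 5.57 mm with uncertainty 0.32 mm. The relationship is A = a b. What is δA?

Products/powers → add relative errors in quadrature, weighted by exponent:
  (1·δa/a)² = (1×0.0403)² = 0.00163;  (1·δb/b)² = (1×0.0575)² = 0.00330
δA/A = √(0.00493) = 0.0702
A = 101 mm^2, so δA = 0.0702 × 101 = 7.08 mm^2.

7.08 mm^2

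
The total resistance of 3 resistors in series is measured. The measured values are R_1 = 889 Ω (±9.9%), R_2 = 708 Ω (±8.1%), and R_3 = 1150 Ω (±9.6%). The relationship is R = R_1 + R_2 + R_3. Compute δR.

For a sum/difference, combine absolute errors in quadrature:
  (δR_1)² = 7750;  (δR_2)² = 3290;  (δR_3)² = 12200
δR = √(23200) = 152 Ω

152 Ω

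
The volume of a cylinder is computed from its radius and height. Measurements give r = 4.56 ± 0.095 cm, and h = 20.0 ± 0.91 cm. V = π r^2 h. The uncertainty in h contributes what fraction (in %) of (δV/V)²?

54.4%

(δV/V)² = (2·δr/r)² + (1·δh/h)²
  r term: (2×0.0208)² = 0.00174
  h term: (1×0.0455)² = 0.00207
Total = 0.00381. Share from h = 0.00207/0.00381 = 0.544.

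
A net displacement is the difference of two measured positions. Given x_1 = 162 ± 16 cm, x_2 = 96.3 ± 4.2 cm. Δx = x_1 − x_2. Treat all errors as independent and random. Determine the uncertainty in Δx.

16.5 cm

Each term contributes (cᵢ δxᵢ)² to (δΔx)²:
  (δx_1)² = 256;  (δx_2)² = 17.6
δΔx = √(274) = 16.5 cm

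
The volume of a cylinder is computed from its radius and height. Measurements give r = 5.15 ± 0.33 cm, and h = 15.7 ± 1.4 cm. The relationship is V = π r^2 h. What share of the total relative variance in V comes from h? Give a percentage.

32.6%

(δV/V)² = (2·δr/r)² + (1·δh/h)²
  r term: (2×0.0641)² = 0.0164
  h term: (1×0.0892)² = 0.00795
Total = 0.0244. Share from h = 0.00795/0.0244 = 0.326.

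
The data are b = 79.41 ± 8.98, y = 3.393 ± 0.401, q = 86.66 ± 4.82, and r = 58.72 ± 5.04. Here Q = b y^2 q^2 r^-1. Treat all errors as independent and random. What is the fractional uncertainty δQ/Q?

0.297

Since Q is a product/quotient, work with relative uncertainties:
  (1·δb/b)² = (1×0.113)² = 0.0128;  (2·δy/y)² = (2×0.118)² = 0.0559;  (2·δq/q)² = (2×0.0556)² = 0.0124;  (-1·δr/r)² = (-1×0.0858)² = 0.00737
δQ/Q = √(0.0884) = 0.297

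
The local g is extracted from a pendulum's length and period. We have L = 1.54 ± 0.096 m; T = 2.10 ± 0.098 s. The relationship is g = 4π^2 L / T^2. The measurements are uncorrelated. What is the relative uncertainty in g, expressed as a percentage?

11.2%

Since g is a product/quotient, work with relative uncertainties:
  (1·δL/L)² = (1×0.0623)² = 0.00389;  (-2·δT/T)² = (-2×0.0467)² = 0.00871
δg/g = √(0.0126) = 0.112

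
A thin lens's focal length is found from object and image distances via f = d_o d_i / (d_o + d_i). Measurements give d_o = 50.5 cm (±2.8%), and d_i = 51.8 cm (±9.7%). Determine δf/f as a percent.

∂f/∂d_o = (d_i/(d_o+d_i))² = 0.256;  ∂f/∂d_i = (d_o/(d_o+d_i))² = 0.244
δf = √((∂f/∂d_o · δd_o)² + (∂f/∂d_i · δd_i)²) = √(0.131 + 1.50) = 1.28 cm
f = 25.6 cm, so δf/f = 1.28/25.6 = 0.0499.

4.99%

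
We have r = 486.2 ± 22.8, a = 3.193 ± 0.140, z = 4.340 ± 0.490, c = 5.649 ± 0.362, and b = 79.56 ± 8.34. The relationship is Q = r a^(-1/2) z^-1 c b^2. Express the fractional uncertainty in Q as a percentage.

Relative error in a monomial: (δQ/Q)² = Σ (nᵢ · δxᵢ/xᵢ)².
  (1·δr/r)² = (1×0.0469)² = 0.00220;  (−½·δa/a)² = (-0.5×0.0438)² = 0.000481;  (-1·δz/z)² = (-1×0.113)² = 0.0127;  (1·δc/c)² = (1×0.0641)² = 0.00411;  (2·δb/b)² = (2×0.105)² = 0.0440
δQ/Q = √(0.0635) = 0.252

25.2%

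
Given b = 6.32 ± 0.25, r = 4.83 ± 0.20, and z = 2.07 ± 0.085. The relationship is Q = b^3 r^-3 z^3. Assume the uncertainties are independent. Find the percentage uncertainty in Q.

For a monomial Q ∝ b^3, r^-3, z^3, fractional errors add in quadrature:
  (3·δb/b)² = (3×0.0396)² = 0.0141;  (-3·δr/r)² = (-3×0.0414)² = 0.0154;  (3·δz/z)² = (3×0.0411)² = 0.0152
δQ/Q = √(0.0447) = 0.211

21.1%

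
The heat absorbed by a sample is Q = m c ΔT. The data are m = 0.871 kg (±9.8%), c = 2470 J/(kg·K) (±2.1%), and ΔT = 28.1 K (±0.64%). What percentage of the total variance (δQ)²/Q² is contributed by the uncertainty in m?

95.2%

(δQ/Q)² = (1·δm/m)² + (1·δc/c)² + (1·δΔT/ΔT)²
  m term: (1×0.0980)² = 0.00960
  c term: (1×0.0210)² = 0.000441
  ΔT term: (1×0.00640)² = 4.1e-05
Total = 0.0101. Share from m = 0.00960/0.0101 = 0.952.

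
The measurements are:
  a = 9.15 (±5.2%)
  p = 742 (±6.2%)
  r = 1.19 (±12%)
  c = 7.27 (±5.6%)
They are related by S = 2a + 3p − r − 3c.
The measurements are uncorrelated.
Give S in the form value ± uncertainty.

2220 ± 138

Each term contributes (cᵢ δxᵢ)² to (δS)²:
  (2·δa)² = 0.906;  (3·δp)² = 19000;  (δr)² = 0.0204;  (3·δc)² = 1.49
δS = √(19000) = 138
S = 2220.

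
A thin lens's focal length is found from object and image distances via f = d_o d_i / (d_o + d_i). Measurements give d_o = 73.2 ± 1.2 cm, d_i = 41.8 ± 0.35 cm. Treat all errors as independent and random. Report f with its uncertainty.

∂f/∂d_o = (d_i/(d_o+d_i))² = 0.132;  ∂f/∂d_i = (d_o/(d_o+d_i))² = 0.405
δf = √((∂f/∂d_o · δd_o)² + (∂f/∂d_i · δd_i)²) = √(0.0251 + 0.0201) = 0.213 cm
f = 26.6 cm.

26.6 ± 0.213 cm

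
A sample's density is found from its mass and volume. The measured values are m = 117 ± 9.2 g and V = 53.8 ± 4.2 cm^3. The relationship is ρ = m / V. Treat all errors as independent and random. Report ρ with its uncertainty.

Each factor contributes (exponent × relative error)² to (δρ/ρ)²:
  (1·δm/m)² = (1×0.0786)² = 0.00618;  (-1·δV/V)² = (-1×0.0781)² = 0.00609
δρ/ρ = √(0.0123) = 0.111
ρ = 2.17 g/cm^3, so δρ = 0.111 × 2.17 = 0.241 g/cm^3.

2.17 ± 0.241 g/cm^3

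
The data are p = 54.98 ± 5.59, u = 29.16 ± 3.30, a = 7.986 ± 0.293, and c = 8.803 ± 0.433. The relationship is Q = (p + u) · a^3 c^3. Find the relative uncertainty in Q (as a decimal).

0.200

Let w = p + u = 84.14. δw = √(δp² + δu²) = √(31.2 + 10.9) = 6.49, so δw/w = 0.0771.
Q is then a monomial in w, a, c:
δQ/Q = √((δw/w)² + (3·δa/a)² + (3·δc/c)²) = √(0.00595 + 0.0121 + 0.0218) = 0.200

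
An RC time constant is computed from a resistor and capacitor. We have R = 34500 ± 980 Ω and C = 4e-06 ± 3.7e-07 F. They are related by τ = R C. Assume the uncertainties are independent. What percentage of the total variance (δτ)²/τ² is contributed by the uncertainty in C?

91.4%

(δτ/τ)² = (1·δR/R)² + (1·δC/C)²
  R term: (1×0.0284)² = 0.000807
  C term: (1×0.0925)² = 0.00856
Total = 0.00936. Share from C = 0.00856/0.00936 = 0.914.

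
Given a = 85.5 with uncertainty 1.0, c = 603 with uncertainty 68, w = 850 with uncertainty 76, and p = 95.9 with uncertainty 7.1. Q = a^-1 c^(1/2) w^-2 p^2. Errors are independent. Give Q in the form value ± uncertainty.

For a monomial Q ∝ a^-1, c^(1/2), w^-2, p^2, fractional errors add in quadrature:
  (-1·δa/a)² = (-1×0.0117)² = 0.000137;  (½·δc/c)² = (0.5×0.113)² = 0.00318;  (-2·δw/w)² = (-2×0.0894)² = 0.0320;  (2·δp/p)² = (2×0.0740)² = 0.0219
δQ/Q = √(0.0572) = 0.239
Q = 0.00366, so δQ = 0.239 × 0.00366 = 0.000875.

0.00366 ± 0.000875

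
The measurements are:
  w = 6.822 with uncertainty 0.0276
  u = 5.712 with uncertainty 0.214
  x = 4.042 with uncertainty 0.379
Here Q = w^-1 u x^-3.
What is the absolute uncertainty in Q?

Relative error in a monomial: (δQ/Q)² = Σ (nᵢ · δxᵢ/xᵢ)².
  (-1·δw/w)² = (-1×0.00405)² = 1.64e-05;  (1·δu/u)² = (1×0.0375)² = 0.00140;  (-3·δx/x)² = (-3×0.0938)² = 0.0791
δQ/Q = √(0.0805) = 0.284
Q = 0.01268, so δQ = 0.284 × 0.01268 = 0.00360.

0.00360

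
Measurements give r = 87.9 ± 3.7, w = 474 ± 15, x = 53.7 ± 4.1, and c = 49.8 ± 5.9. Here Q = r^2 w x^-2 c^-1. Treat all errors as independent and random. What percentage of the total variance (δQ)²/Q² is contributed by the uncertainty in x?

51.3%

(δQ/Q)² = (2·δr/r)² + (1·δw/w)² + (-2·δx/x)² + (-1·δc/c)²
  r term: (2×0.0421)² = 0.00709
  w term: (1×0.0316)² = 0.00100
  x term: (-2×0.0764)² = 0.0233
  c term: (-1×0.118)² = 0.0140
Total = 0.0454. Share from x = 0.0233/0.0454 = 0.513.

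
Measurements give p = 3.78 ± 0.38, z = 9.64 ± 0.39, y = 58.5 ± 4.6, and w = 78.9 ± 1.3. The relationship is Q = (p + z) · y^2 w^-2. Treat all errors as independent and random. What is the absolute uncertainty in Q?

1.22

Let u = p + z = 13.4. δu = √(δp² + δz²) = √(0.144 + 0.152) = 0.545, so δu/u = 0.0406.
Q is then a monomial in u, y, w:
δQ/Q = √((δu/u)² + (2·δy/y)² + (-2·δw/w)²) = √(0.00165 + 0.0247 + 0.00109) = 0.166
Q = 7.38, so δQ = 0.166 × 7.38 = 1.22.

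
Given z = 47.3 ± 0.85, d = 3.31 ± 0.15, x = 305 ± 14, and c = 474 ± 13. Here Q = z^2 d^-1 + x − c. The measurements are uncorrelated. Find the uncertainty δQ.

Let p = z^2·d^-1 = 676. δp/p = √((2·δz/z)² + (-1·δd/d)²) = √(0.00129 + 0.00205) = 0.0578, so δp = 39.1.
Q = p + x − c: δQ = √(δp² + δx² + δc²) = √(1530 + 196 + 169) = 43.5

43.5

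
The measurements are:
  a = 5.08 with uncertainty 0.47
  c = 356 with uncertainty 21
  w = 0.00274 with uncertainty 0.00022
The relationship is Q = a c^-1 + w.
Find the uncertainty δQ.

Let p = a·c^-1 = 0.0143. δp/p = √((1·δa/a)² + (-1·δc/c)²) = √(0.00856 + 0.00348) = 0.110, so δp = 0.00157.
Q = p + w: δQ = √(δp² + δw²) = √(2.45e-06 + 4.84e-08) = 0.00158

0.00158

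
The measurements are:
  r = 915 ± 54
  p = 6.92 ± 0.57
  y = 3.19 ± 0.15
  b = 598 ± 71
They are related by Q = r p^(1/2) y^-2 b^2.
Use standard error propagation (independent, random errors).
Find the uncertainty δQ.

Relative error in a monomial: (δQ/Q)² = Σ (nᵢ · δxᵢ/xᵢ)².
  (1·δr/r)² = (1×0.0590)² = 0.00348;  (½·δp/p)² = (0.5×0.0824)² = 0.00170;  (-2·δy/y)² = (-2×0.0470)² = 0.00884;  (2·δb/b)² = (2×0.119)² = 0.0564
δQ/Q = √(0.0704) = 0.265
Q = 8.46e+07, so δQ = 0.265 × 8.46e+07 = 2.24e+07.

2.24e+07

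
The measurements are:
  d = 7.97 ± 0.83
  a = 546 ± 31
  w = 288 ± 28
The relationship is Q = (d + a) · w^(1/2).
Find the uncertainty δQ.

697

Let u = d + a = 554. δu = √(δd² + δa²) = √(0.689 + 961) = 31.0, so δu/u = 0.0560.
Q is then a monomial in u, w:
δQ/Q = √((δu/u)² + (½·δw/w)²) = √(0.00313 + 0.00236) = 0.0741
Q = 9400, so δQ = 0.0741 × 9400 = 697.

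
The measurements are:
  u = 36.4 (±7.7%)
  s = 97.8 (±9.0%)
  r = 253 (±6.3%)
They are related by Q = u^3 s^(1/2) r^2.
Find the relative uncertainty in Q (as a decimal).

0.267

Each factor contributes (exponent × relative error)² to (δQ/Q)²:
  (3·δu/u)² = (3×0.0770)² = 0.0534;  (½·δs/s)² = (0.5×0.0900)² = 0.00202;  (2·δr/r)² = (2×0.0630)² = 0.0159
δQ/Q = √(0.0713) = 0.267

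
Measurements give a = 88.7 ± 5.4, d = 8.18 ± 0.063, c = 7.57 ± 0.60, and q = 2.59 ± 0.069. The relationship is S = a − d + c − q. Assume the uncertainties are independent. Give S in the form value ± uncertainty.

85.5 ± 5.43

Absolute uncertainties add in quadrature for a linear combination:
  (δa)² = 29.2;  (δd)² = 0.00397;  (δc)² = 0.360;  (δq)² = 0.00476
δS = √(29.5) = 5.43
S = 85.5.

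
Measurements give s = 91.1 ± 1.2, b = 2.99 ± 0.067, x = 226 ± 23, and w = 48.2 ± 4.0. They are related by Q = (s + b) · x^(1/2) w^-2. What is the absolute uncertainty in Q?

0.106

Let u = s + b = 94.1. δu = √(δs² + δb²) = √(1.44 + 0.00449) = 1.20, so δu/u = 0.0128.
Q is then a monomial in u, x, w:
δQ/Q = √((δu/u)² + (½·δx/x)² + (-2·δw/w)²) = √(0.000163 + 0.00259 + 0.0275) = 0.174
Q = 0.609, so δQ = 0.174 × 0.609 = 0.106.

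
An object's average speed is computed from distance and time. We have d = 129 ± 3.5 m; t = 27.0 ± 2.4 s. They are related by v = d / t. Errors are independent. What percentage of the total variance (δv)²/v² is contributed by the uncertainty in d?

8.52%

(δv/v)² = (1·δd/d)² + (-1·δt/t)²
  d term: (1×0.0271)² = 0.000736
  t term: (-1×0.0889)² = 0.00790
Total = 0.00864. Share from d = 0.000736/0.00864 = 0.0852.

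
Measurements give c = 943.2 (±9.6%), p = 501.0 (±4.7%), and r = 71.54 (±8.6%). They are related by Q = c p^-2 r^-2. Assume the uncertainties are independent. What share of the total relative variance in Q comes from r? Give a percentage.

(δQ/Q)² = (1·δc/c)² + (-2·δp/p)² + (-2·δr/r)²
  c term: (1×0.0960)² = 0.00922
  p term: (-2×0.0470)² = 0.00884
  r term: (-2×0.0860)² = 0.0296
Total = 0.0476. Share from r = 0.0296/0.0476 = 0.621.

62.1%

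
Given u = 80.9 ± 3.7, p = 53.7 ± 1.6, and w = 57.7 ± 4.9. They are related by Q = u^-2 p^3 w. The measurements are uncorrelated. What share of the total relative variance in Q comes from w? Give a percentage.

30.6%

(δQ/Q)² = (-2·δu/u)² + (3·δp/p)² + (1·δw/w)²
  u term: (-2×0.0457)² = 0.00837
  p term: (3×0.0298)² = 0.00799
  w term: (1×0.0849)² = 0.00721
Total = 0.0236. Share from w = 0.00721/0.0236 = 0.306.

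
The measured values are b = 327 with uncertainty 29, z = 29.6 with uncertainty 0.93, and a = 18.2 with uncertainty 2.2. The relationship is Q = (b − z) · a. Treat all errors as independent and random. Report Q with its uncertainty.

Let u = b − z = 297. δu = √(δb² + δz²) = √(841 + 0.865) = 29.0, so δu/u = 0.0976.
Q is then a monomial in u, a:
δQ/Q = √((δu/u)² + (1·δa/a)²) = √(0.00952 + 0.0146) = 0.155
Q = 5410, so δQ = 0.155 × 5410 = 841.

5410 ± 841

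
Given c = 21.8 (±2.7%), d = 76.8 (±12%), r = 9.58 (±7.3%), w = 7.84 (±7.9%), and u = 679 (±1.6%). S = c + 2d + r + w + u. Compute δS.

For a sum/difference, combine absolute errors in quadrature:
  (δc)² = 0.346;  (2·δd)² = 340;  (δr)² = 0.489;  (δw)² = 0.384;  (δu)² = 118
δS = √(459) = 21.4

21.4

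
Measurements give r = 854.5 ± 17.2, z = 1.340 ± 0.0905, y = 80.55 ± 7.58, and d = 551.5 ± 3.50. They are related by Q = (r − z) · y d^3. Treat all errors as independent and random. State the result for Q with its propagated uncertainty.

(1.153 ± 0.113) × 10^13

Let u = r − z = 853.2. δu = √(δr² + δz²) = √(296 + 0.00819) = 17.2, so δu/u = 0.0202.
Q is then a monomial in u, y, d:
δQ/Q = √((δu/u)² + (1·δy/y)² + (3·δd/d)²) = √(0.000406 + 0.00886 + 0.000362) = 0.0981
Q = 1.153e+13, so δQ = 0.0981 × 1.153e+13 = 1.13e+12.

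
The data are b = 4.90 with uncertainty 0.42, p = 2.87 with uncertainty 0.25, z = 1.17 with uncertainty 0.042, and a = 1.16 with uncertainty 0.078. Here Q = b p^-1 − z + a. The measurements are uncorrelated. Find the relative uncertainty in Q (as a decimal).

0.134

Let w = b·p^-1 = 1.71. δw/w = √((1·δb/b)² + (-1·δp/p)²) = √(0.00735 + 0.00759) = 0.122, so δw = 0.209.
Q = w − z + a: δQ = √(δw² + δz² + δa²) = √(0.0435 + 0.00176 + 0.00608) = 0.227
Q = 1.70, so δQ/Q = 0.227/1.70 = 0.134.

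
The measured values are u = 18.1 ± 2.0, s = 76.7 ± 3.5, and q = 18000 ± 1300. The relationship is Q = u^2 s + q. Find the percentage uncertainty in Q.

Let p = u^2·s = 25100. δp/p = √((2·δu/u)² + (1·δs/s)²) = √(0.0488 + 0.00208) = 0.226, so δp = 5670.
Q = p + q: δQ = √(δp² + δq²) = √(3.22e+07 + 1.69e+06) = 5820
Q = 43100, so δQ/Q = 5820/43100 = 0.135.

13.5%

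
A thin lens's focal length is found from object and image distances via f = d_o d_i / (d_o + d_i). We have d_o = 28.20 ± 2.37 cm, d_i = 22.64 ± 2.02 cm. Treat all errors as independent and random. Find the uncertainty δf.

0.779 cm

∂f/∂d_o = (d_i/(d_o+d_i))² = 0.198;  ∂f/∂d_i = (d_o/(d_o+d_i))² = 0.308
δf = √((∂f/∂d_o · δd_o)² + (∂f/∂d_i · δd_i)²) = √(0.221 + 0.386) = 0.779 cm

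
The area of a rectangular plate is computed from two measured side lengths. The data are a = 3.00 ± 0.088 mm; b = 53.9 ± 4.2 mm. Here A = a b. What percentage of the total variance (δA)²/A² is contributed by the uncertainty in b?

(δA/A)² = (1·δa/a)² + (1·δb/b)²
  a term: (1×0.0293)² = 0.000860
  b term: (1×0.0779)² = 0.00607
Total = 0.00693. Share from b = 0.00607/0.00693 = 0.876.

87.6%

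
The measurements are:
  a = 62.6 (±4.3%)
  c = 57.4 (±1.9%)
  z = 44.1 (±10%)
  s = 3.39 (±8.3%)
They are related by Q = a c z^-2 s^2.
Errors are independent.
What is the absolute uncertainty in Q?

Each factor contributes (exponent × relative error)² to (δQ/Q)²:
  (1·δa/a)² = (1×0.0430)² = 0.00185;  (1·δc/c)² = (1×0.0190)² = 0.000361;  (-2·δz/z)² = (-2×0.100)² = 0.0400;  (2·δs/s)² = (2×0.0830)² = 0.0276
δQ/Q = √(0.0698) = 0.264
Q = 21.2, so δQ = 0.264 × 21.2 = 5.61.

5.61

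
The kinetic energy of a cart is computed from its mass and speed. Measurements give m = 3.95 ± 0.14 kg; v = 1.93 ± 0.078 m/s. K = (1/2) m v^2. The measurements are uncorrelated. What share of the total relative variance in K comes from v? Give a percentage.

83.9%

(δK/K)² = (1·δm/m)² + (2·δv/v)²
  m term: (1×0.0354)² = 0.00126
  v term: (2×0.0404)² = 0.00653
Total = 0.00779. Share from v = 0.00653/0.00779 = 0.839.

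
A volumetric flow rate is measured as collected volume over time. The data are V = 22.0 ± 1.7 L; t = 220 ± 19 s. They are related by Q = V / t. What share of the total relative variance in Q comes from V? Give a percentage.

44.5%

(δQ/Q)² = (1·δV/V)² + (-1·δt/t)²
  V term: (1×0.0773)² = 0.00597
  t term: (-1×0.0864)² = 0.00746
Total = 0.0134. Share from V = 0.00597/0.0134 = 0.445.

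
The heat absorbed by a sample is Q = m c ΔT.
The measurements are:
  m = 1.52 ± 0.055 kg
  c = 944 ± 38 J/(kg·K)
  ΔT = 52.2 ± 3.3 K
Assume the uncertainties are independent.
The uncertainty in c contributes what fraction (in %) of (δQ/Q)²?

(δQ/Q)² = (1·δm/m)² + (1·δc/c)² + (1·δΔT/ΔT)²
  m term: (1×0.0362)² = 0.00131
  c term: (1×0.0403)² = 0.00162
  ΔT term: (1×0.0632)² = 0.00400
Total = 0.00693. Share from c = 0.00162/0.00693 = 0.234.

23.4%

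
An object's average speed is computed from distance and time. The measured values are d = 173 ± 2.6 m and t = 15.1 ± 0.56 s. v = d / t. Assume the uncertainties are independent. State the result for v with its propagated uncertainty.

11.5 ± 0.458 m/s

For a monomial v ∝ d, t^-1, fractional errors add in quadrature:
  (1·δd/d)² = (1×0.0150)² = 0.000226;  (-1·δt/t)² = (-1×0.0371)² = 0.00138
δv/v = √(0.00160) = 0.0400
v = 11.5 m/s, so δv = 0.0400 × 11.5 = 0.458 m/s.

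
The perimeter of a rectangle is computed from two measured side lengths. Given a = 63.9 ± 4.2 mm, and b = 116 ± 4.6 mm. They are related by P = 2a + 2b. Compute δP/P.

P is a linear combination, so absolute uncertainties add in quadrature:
  (2·δa)² = 70.6;  (2·δb)² = 84.6
δP = √(155) = 12.5 mm
P = 360 mm, so δP/P = 12.5/360 = 0.0346.

0.0346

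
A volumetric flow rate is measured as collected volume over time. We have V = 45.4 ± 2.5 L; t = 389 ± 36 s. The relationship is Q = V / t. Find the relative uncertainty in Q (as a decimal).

Relative error in a monomial: (δQ/Q)² = Σ (nᵢ · δxᵢ/xᵢ)².
  (1·δV/V)² = (1×0.0551)² = 0.00303;  (-1·δt/t)² = (-1×0.0925)² = 0.00856
δQ/Q = √(0.0116) = 0.108

0.108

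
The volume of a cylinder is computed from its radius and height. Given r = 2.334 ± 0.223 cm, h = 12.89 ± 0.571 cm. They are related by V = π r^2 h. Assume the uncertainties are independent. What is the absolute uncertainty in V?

43.3 cm^3

Relative error in a monomial: (δV/V)² = Σ (nᵢ · δxᵢ/xᵢ)².
  (2·δr/r)² = (2×0.0955)² = 0.0365;  (1·δh/h)² = (1×0.0443)² = 0.00196
δV/V = √(0.0385) = 0.196
V = 220.6 cm^3, so δV = 0.196 × 220.6 = 43.3 cm^3.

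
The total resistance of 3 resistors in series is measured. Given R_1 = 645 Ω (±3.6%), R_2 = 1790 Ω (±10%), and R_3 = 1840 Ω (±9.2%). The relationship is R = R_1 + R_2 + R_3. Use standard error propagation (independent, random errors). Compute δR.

For a sum/difference, combine absolute errors in quadrature:
  (δR_1)² = 539;  (δR_2)² = 32000;  (δR_3)² = 28700
δR = √(61200) = 247 Ω

247 Ω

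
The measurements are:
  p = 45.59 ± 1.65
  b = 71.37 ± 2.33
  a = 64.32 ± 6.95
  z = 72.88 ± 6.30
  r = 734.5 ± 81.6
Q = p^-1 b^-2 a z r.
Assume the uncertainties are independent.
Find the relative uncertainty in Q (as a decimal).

0.193

Each factor contributes (exponent × relative error)² to (δQ/Q)²:
  (-1·δp/p)² = (-1×0.0362)² = 0.00131;  (-2·δb/b)² = (-2×0.0326)² = 0.00426;  (1·δa/a)² = (1×0.108)² = 0.0117;  (1·δz/z)² = (1×0.0864)² = 0.00747;  (1·δr/r)² = (1×0.111)² = 0.0123
δQ/Q = √(0.0371) = 0.193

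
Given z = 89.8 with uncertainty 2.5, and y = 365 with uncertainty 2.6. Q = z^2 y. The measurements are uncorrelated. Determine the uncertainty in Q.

1.65e+05

Since Q is a product/quotient, work with relative uncertainties:
  (2·δz/z)² = (2×0.0278)² = 0.00310;  (1·δy/y)² = (1×0.00712)² = 5.07e-05
δQ/Q = √(0.00315) = 0.0561
Q = 2.94e+06, so δQ = 0.0561 × 2.94e+06 = 1.65e+05.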